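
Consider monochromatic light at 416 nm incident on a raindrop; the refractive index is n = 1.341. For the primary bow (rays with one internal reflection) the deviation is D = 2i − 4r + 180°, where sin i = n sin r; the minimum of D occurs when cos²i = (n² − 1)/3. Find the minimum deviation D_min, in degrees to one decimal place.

139.1°

cos²i = (1.79828 − 1)/3 = 0.26609; i = arccos(0.51584) = 58.946°.
sin r = sin 58.946°/1.341 = 0.63884; r = 39.705°.
D_min = 2·58.946° − 4·39.705° + 180° = 139.071°.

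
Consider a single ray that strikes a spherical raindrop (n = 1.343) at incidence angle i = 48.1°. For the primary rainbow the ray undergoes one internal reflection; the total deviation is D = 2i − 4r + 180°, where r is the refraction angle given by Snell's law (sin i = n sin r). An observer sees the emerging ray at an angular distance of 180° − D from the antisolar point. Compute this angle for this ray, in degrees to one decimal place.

38.4°

sin r = sin 48.1° / 1.343 = 0.7443/1.343 = 0.5542; r = 33.66°.
D = 2·48.1° − 4·33.66° + 180° = 96.20° − 134.63° + 180° = 141.57°.
Angle from antisolar point = 180° − D = 38.43°.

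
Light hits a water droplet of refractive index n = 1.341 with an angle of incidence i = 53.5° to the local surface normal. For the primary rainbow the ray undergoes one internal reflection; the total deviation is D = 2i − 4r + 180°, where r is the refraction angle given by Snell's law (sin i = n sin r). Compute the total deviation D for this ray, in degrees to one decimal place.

139.7°

sin r = sin 53.5° / 1.341 = 0.8039/1.341 = 0.5994; r = 36.83°.
D = 2·53.5° − 4·36.83° + 180° = 107.00° − 147.32° + 180° = 139.68°.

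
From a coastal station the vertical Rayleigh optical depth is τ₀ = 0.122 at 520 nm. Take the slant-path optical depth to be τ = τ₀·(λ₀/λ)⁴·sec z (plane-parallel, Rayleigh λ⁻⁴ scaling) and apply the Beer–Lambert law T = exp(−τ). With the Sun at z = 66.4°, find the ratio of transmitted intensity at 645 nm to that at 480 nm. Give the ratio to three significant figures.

1.34

Airmass: sec 66.4° = 2.4978.
τ(645 nm) = 0.122 × (520/645)⁴ × 2.4978 = 0.122 × 0.4224 × 2.4978 = 0.1287.
τ(480 nm) = 0.122 × (520/480)⁴ × 2.4978 = 0.122 × 1.3774 × 2.4978 = 0.4197.
T(645)/T(480) = exp(τ_B − τ_A) = exp(0.2910) = 1.3378.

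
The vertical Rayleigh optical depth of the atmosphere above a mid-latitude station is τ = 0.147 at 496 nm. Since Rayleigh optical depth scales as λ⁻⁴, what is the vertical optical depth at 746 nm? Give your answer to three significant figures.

0.0287

τ(746 nm) = τ(496 nm) × (496/746)⁴ = 0.147 × (0.6649)⁴ = 0.147 × 0.1954 = 0.0287.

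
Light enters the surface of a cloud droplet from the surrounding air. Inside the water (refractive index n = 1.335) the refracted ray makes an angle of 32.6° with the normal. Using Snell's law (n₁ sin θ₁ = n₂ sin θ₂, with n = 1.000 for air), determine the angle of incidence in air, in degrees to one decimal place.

Snell: sin θ_i = n · sin θ_r = 1.335 × sin 32.6° = 1.335 × 0.5388 = 0.7193.
θ_i = arcsin(0.7193) = 45.99°.

46.0°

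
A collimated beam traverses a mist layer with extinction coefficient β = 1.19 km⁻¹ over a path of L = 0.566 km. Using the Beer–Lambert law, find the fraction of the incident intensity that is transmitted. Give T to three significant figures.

0.510

τ = β·L = 1.19 × 0.566 = 0.6735.
T = exp(−0.6735) = 0.5099.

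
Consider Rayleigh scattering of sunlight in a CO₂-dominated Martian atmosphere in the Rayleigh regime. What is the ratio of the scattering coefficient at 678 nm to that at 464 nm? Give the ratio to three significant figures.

Rayleigh scattering ∝ λ⁻⁴, so the ratio of coefficients is the inverse fourth power of the wavelength ratio.
σ(678)/σ(464) = (464/678)⁴ = (0.6844)⁴ = 0.2194.

0.219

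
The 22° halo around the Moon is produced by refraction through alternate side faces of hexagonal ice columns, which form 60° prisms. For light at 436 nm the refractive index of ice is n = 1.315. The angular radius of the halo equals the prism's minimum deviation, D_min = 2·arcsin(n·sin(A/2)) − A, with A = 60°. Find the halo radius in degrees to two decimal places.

n·sin(A/2) = 1.315 × sin 30° = 1.315 × 0.5000 = 0.6575.
D_min = 2·arcsin(0.6575) − 60° = 2 × 41.109° − 60° = 22.219°.

22.22°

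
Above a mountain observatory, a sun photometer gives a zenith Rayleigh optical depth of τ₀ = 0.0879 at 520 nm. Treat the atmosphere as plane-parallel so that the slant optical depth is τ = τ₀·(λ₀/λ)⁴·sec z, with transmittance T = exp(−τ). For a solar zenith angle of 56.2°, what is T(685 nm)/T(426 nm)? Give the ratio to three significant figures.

Airmass: sec 56.2° = 1.7976.
τ(685 nm) = 0.0879 × (520/685)⁴ × 1.7976 = 0.0879 × 0.3321 × 1.7976 = 0.0525.
τ(426 nm) = 0.0879 × (520/426)⁴ × 1.7976 = 0.0879 × 2.2201 × 1.7976 = 0.3508.
T(685)/T(426) = exp(τ_B − τ_A) = exp(0.2983) = 1.3476.

1.35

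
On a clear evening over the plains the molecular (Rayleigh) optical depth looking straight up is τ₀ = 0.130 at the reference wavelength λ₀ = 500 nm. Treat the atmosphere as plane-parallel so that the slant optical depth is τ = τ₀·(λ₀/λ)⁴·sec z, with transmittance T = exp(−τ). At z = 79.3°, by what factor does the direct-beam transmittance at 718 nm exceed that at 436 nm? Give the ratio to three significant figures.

2.85

Airmass: sec 79.3° = 5.3860.
τ(718 nm) = 0.130 × (500/718)⁴ × 5.3860 = 0.130 × 0.2352 × 5.3860 = 0.1647.
τ(436 nm) = 0.130 × (500/436)⁴ × 5.3860 = 0.130 × 1.7296 × 5.3860 = 1.2110.
T(718)/T(436) = exp(τ_B − τ_A) = exp(1.0463) = 2.8472.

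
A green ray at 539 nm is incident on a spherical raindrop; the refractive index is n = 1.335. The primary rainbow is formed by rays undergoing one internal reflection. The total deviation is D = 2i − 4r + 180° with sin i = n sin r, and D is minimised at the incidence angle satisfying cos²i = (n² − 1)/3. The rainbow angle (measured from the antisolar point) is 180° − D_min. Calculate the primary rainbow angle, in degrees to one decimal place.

cos²i = (1.78222 − 1)/3 = 0.26074; i = arccos(0.51063) = 59.294°.
sin r = sin 59.294°/1.335 = 0.64405; r = 40.094°.
D_min = 2·59.294° − 4·40.094° + 180° = 138.212°.
Rainbow angle = 180° − D_min = 41.788°.

41.8°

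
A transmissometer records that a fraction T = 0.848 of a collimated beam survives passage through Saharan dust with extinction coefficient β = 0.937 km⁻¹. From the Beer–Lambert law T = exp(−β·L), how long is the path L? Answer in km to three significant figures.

Beer–Lambert: T = exp(−βL) ⇒ L = −ln(T)/β = −ln(0.848)/0.937 = 0.1649/0.937 = 0.176 km.

0.176 km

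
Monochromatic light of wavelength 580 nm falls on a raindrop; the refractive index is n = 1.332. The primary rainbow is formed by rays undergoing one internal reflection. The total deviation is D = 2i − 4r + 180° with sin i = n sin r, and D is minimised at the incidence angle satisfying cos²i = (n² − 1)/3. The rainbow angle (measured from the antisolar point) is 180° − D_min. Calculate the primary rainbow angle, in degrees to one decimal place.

cos²i = (1.77422 − 1)/3 = 0.25807; i = arccos(0.50801) = 59.469°.
sin r = sin 59.469°/1.332 = 0.64666; r = 40.290°.
D_min = 2·59.469° − 4·40.290° + 180° = 137.776°.
Rainbow angle = 180° − D_min = 42.224°.

42.2°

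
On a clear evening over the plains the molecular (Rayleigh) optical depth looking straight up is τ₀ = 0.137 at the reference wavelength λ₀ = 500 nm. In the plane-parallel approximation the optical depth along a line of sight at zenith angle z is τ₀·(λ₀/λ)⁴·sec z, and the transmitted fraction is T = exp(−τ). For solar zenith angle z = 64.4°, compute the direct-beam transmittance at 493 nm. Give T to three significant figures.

0.715

sec 64.4° = 2.3144.
τ = 0.137 × (500/493)⁴ × 2.3144 = 0.137 × 1.0580 × 2.3144 = 0.3355.
T = exp(−0.3355) = 0.7150.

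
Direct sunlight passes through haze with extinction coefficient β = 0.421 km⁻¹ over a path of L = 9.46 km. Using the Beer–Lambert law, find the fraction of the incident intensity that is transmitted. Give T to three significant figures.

0.0186

τ = β·L = 0.421 × 9.46 = 3.9827.
T = exp(−3.9827) = 0.0186.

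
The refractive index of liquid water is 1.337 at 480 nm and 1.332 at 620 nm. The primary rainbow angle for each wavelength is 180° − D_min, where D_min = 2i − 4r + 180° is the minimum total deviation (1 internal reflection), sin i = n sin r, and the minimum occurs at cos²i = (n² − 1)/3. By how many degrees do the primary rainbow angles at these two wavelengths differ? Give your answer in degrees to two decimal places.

At 480 nm (n = 1.337): cos²i = 0.26252 → i = 59.178°, r = 39.964°, D_min = 138.500°, rainbow angle = 41.500°.
At 620 nm (n = 1.332): cos²i = 0.25807 → i = 59.469°, r = 40.290°, D_min = 137.776°, rainbow angle = 42.224°.
Angular width = |41.500° − 42.224°| = 0.724°.

0.72°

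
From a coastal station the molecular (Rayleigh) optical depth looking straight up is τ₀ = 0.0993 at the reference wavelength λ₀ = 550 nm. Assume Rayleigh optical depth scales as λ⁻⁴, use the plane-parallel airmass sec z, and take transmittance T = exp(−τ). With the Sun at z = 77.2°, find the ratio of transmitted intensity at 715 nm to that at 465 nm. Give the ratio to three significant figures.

Airmass: sec 77.2° = 4.5137.
τ(715 nm) = 0.0993 × (550/715)⁴ × 4.5137 = 0.0993 × 0.3501 × 4.5137 = 0.1569.
τ(465 nm) = 0.0993 × (550/465)⁴ × 4.5137 = 0.0993 × 1.9572 × 4.5137 = 0.8772.
T(715)/T(465) = exp(τ_B − τ_A) = exp(0.7203) = 2.0551.

2.06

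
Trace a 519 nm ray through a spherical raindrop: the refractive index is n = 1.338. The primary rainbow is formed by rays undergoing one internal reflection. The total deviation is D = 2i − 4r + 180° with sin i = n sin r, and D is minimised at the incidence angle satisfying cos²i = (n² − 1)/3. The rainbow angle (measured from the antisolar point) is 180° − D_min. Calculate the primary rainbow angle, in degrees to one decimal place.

41.4°

cos²i = (1.79024 − 1)/3 = 0.26341; i = arccos(0.51324) = 59.120°.
sin r = sin 59.120°/1.338 = 0.64144; r = 39.899°.
D_min = 2·59.120° − 4·39.899° + 180° = 138.643°.
Rainbow angle = 180° − D_min = 41.357°.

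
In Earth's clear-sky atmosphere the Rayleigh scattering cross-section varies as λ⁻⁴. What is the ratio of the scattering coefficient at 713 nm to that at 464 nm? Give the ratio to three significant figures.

0.179

Rayleigh scattering ∝ λ⁻⁴, so the ratio of coefficients is the inverse fourth power of the wavelength ratio.
σ(713)/σ(464) = (464/713)⁴ = (0.6508)⁴ = 0.1794.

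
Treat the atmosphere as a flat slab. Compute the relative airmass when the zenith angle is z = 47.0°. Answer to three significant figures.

1.47

X = sec z = 1/cos 47.0° = 1/0.6820 = 1.4663.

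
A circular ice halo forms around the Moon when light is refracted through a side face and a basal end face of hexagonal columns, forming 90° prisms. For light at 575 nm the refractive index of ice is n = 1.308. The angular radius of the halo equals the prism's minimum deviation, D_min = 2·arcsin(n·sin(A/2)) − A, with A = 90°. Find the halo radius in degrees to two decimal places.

n·sin(A/2) = 1.308 × sin 45° = 1.308 × 0.7071 = 0.9249.
D_min = 2·arcsin(0.9249) − 90° = 2 × 67.653° − 90° = 45.305°.

45.31°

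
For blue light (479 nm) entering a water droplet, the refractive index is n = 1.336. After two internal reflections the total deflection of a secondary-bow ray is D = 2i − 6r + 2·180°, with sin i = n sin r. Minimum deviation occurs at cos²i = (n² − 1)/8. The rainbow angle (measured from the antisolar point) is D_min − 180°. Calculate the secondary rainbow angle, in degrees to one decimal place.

cos²i = (1.78490 − 1)/8 = 0.09811; i = arccos(0.31323) = 71.746°.
sin r = sin 71.746°/1.336 = 0.71084; r = 45.303°.
D_min = 2·71.746° − 6·45.303° + 360° = 231.674°.
Rainbow angle = D_min − 180° = 51.674°.

51.7°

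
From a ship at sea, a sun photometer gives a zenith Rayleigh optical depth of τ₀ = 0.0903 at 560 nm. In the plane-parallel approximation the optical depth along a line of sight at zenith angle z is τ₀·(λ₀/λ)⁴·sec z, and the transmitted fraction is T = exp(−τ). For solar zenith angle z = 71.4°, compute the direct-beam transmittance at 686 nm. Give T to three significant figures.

0.882

sec 71.4° = 3.1352.
τ = 0.0903 × (560/686)⁴ × 3.1352 = 0.0903 × 0.4441 × 3.1352 = 0.1257.
T = exp(−0.1257) = 0.8819.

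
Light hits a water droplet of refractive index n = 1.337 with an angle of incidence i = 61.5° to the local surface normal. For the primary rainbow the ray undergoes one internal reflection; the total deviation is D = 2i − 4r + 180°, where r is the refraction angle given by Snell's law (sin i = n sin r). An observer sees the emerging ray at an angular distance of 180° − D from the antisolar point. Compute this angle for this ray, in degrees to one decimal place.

41.4°

sin r = sin 61.5° / 1.337 = 0.8788/1.337 = 0.6573; r = 41.09°.
D = 2·61.5° − 4·41.09° + 180° = 123.00° − 164.38° + 180° = 138.62°.
Angle from antisolar point = 180° − D = 41.38°.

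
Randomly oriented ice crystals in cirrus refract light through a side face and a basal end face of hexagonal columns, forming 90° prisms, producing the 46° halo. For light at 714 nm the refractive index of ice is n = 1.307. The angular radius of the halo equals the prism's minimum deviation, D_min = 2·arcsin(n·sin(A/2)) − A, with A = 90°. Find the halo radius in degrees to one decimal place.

45.1°

n·sin(A/2) = 1.307 × sin 45° = 1.307 × 0.7071 = 0.9242.
D_min = 2·arcsin(0.9242) − 90° = 2 × 67.546° − 90° = 45.093°.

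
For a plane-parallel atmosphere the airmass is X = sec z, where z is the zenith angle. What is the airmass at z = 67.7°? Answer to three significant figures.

X = sec z = 1/cos 67.7° = 1/0.3795 = 2.6354.

2.64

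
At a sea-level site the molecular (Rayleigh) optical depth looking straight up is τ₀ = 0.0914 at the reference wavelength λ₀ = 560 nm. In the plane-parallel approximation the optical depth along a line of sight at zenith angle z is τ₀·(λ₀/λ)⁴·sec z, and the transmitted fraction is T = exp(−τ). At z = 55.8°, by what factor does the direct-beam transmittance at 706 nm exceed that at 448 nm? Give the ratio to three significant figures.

Airmass: sec 55.8° = 1.7791.
τ(706 nm) = 0.0914 × (560/706)⁴ × 1.7791 = 0.0914 × 0.3959 × 1.7791 = 0.0644.
τ(448 nm) = 0.0914 × (560/448)⁴ × 1.7791 = 0.0914 × 2.4414 × 1.7791 = 0.3970.
T(706)/T(448) = exp(τ_B − τ_A) = exp(0.3326) = 1.3946.

1.39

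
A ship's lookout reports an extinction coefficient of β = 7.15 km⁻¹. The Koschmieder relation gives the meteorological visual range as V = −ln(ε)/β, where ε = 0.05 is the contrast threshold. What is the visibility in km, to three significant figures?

0.419 km

V = −ln(0.05) / 7.15 = 2.996 / 7.15 = 0.4190 km.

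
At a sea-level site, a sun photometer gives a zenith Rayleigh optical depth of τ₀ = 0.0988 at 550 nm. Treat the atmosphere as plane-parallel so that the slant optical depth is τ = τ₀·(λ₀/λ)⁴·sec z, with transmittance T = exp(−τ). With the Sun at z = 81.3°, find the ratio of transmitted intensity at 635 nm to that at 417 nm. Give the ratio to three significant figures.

5.00

Airmass: sec 81.3° = 6.6111.
τ(635 nm) = 0.0988 × (550/635)⁴ × 6.6111 = 0.0988 × 0.5628 × 6.6111 = 0.3676.
τ(417 nm) = 0.0988 × (550/417)⁴ × 6.6111 = 0.0988 × 3.0263 × 6.6111 = 1.9767.
T(635)/T(417) = exp(τ_B − τ_A) = exp(1.6091) = 4.9982.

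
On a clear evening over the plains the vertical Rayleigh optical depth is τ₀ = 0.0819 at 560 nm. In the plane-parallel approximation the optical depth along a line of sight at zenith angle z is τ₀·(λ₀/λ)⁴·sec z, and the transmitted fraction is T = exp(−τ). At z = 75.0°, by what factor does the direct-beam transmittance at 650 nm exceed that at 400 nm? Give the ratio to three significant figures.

2.83

Airmass: sec 75.0° = 3.8637.
τ(650 nm) = 0.0819 × (560/650)⁴ × 3.8637 = 0.0819 × 0.5509 × 3.8637 = 0.1743.
τ(400 nm) = 0.0819 × (560/400)⁴ × 3.8637 = 0.0819 × 3.8416 × 3.8637 = 1.2156.
T(650)/T(400) = exp(τ_B − τ_A) = exp(1.0413) = 2.8329.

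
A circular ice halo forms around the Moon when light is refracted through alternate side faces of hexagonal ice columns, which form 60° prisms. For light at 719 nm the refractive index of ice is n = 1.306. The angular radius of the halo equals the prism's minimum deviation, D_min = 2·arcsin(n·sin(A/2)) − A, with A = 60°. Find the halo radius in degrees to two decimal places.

n·sin(A/2) = 1.306 × sin 30° = 1.306 × 0.5000 = 0.6530.
D_min = 2·arcsin(0.6530) − 60° = 2 × 40.768° − 60° = 21.536°.

21.54°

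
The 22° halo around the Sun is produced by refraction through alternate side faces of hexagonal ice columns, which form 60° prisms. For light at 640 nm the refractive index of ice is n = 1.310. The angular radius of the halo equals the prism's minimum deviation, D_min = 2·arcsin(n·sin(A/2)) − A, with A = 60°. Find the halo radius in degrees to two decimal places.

21.84°

n·sin(A/2) = 1.310 × sin 30° = 1.310 × 0.5000 = 0.6550.
D_min = 2·arcsin(0.6550) − 60° = 2 × 40.920° − 60° = 21.839°.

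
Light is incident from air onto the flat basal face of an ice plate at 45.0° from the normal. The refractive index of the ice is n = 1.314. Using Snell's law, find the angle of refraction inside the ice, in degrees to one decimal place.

32.6°

Snell: sin θ_r = sin θ_i / n = sin 45.0° / 1.314 = 0.7071 / 1.314 = 0.5381.
θ_r = arcsin(0.5381) = 32.56°.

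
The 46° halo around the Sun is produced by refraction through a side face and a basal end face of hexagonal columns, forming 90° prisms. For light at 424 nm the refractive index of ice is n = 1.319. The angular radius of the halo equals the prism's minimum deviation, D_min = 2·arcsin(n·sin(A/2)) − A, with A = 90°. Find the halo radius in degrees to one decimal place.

n·sin(A/2) = 1.319 × sin 45° = 1.319 × 0.7071 = 0.9327.
D_min = 2·arcsin(0.9327) − 90° = 2 × 68.856° − 90° = 47.711°.

47.7°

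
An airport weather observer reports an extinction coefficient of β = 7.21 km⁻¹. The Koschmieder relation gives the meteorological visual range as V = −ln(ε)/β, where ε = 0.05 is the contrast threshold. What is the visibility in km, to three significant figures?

0.415 km

V = −ln(0.05) / 7.21 = 2.996 / 7.21 = 0.4155 km.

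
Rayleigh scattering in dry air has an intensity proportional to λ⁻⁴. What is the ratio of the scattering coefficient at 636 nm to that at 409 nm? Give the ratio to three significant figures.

0.171

Rayleigh scattering ∝ λ⁻⁴, so the ratio of coefficients is the inverse fourth power of the wavelength ratio.
σ(636)/σ(409) = (409/636)⁴ = (0.6431)⁴ = 0.171.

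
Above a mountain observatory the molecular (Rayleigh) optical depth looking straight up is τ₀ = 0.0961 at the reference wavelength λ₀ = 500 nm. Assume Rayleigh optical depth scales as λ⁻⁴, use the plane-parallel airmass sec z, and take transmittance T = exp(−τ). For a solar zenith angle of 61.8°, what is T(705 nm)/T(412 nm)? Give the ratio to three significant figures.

Airmass: sec 61.8° = 2.1162.
τ(705 nm) = 0.0961 × (500/705)⁴ × 2.1162 = 0.0961 × 0.2530 × 2.1162 = 0.0515.
τ(412 nm) = 0.0961 × (500/412)⁴ × 2.1162 = 0.0961 × 2.1692 × 2.1162 = 0.4411.
T(705)/T(412) = exp(τ_B − τ_A) = exp(0.3897) = 1.4765.

1.48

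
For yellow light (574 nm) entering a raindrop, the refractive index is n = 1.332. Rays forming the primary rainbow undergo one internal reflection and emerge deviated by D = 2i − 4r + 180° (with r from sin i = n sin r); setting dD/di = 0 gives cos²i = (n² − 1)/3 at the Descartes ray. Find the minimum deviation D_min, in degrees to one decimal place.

cos²i = (1.77422 − 1)/3 = 0.25807; i = arccos(0.50801) = 59.469°.
sin r = sin 59.469°/1.332 = 0.64666; r = 40.290°.
D_min = 2·59.469° − 4·40.290° + 180° = 137.776°.

137.8°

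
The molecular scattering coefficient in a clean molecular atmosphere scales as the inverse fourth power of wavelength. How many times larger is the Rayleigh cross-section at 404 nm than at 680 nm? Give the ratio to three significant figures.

Rayleigh scattering ∝ λ⁻⁴, so the ratio of coefficients is the inverse fourth power of the wavelength ratio.
σ(404)/σ(680) = (680/404)⁴ = (1.6832)⁴ = 8.026.

8.03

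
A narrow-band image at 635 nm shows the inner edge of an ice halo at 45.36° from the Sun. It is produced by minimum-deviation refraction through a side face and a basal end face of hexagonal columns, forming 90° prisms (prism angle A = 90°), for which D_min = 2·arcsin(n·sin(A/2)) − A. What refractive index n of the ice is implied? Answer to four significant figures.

Rearranging: n = sin((D_min + A)/2) / sin(A/2).
(D_min + A)/2 = (45.36° + 90°)/2 = 67.680°.
n = sin 67.680° / sin 45° = 0.9251 / 0.7071 = 1.3083.

1.308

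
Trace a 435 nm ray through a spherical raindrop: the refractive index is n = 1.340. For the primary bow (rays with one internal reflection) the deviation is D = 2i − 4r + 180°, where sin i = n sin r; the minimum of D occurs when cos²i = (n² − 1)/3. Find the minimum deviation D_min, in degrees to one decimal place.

cos²i = (1.79560 − 1)/3 = 0.26520; i = arccos(0.51498) = 59.004°.
sin r = sin 59.004°/1.340 = 0.63971; r = 39.770°.
D_min = 2·59.004° − 4·39.770° + 180° = 138.929°.

138.9°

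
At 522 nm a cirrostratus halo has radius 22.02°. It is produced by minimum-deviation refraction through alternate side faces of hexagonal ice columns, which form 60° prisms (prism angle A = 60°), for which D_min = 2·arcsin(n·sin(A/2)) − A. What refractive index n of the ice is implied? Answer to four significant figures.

Rearranging: n = sin((D_min + A)/2) / sin(A/2).
(D_min + A)/2 = (22.02° + 60°)/2 = 41.010°.
n = sin 41.010° / sin 30° = 0.6562 / 0.5000 = 1.3124.

1.312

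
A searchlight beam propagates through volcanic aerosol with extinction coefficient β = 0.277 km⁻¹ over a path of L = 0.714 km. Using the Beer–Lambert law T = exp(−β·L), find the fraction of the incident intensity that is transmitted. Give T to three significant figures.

τ = β·L = 0.277 × 0.714 = 0.1978.
T = exp(−0.1978) = 0.8206.

0.821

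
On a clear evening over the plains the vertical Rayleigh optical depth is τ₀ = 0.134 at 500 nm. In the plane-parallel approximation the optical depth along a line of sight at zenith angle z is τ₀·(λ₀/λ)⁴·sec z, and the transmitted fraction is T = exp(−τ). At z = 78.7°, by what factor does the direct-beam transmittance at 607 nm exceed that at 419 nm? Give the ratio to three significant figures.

2.92

Airmass: sec 78.7° = 5.1034.
τ(607 nm) = 0.134 × (500/607)⁴ × 5.1034 = 0.134 × 0.4604 × 5.1034 = 0.3148.
τ(419 nm) = 0.134 × (500/419)⁴ × 5.1034 = 0.134 × 2.0278 × 5.1034 = 1.3867.
T(607)/T(419) = exp(τ_B − τ_A) = exp(1.0719) = 2.9209.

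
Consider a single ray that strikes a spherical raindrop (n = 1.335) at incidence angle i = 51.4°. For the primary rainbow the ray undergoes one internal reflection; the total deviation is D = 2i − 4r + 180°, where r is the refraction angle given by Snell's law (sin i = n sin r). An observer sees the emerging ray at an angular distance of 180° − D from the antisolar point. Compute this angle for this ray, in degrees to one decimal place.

sin r = sin 51.4° / 1.335 = 0.7815/1.335 = 0.5854; r = 35.83°.
D = 2·51.4° − 4·35.83° + 180° = 102.80° − 143.33° + 180° = 139.47°.
Angle from antisolar point = 180° − D = 40.53°.

40.5°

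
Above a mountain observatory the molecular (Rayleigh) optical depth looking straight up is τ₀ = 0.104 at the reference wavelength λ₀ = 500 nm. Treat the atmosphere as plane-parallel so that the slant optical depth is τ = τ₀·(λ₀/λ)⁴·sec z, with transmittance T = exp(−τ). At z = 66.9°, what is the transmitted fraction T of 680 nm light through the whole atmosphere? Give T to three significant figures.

sec 66.9° = 2.5488.
τ = 0.104 × (500/680)⁴ × 2.5488 = 0.104 × 0.2923 × 2.5488 = 0.0775.
T = exp(−0.0775) = 0.9254.

0.925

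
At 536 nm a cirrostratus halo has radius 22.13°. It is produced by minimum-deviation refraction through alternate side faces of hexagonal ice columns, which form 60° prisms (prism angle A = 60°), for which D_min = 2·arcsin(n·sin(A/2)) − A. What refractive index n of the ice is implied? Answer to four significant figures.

1.314

Rearranging: n = sin((D_min + A)/2) / sin(A/2).
(D_min + A)/2 = (22.13° + 60°)/2 = 41.065°.
n = sin 41.065° / sin 30° = 0.6569 / 0.5000 = 1.3138.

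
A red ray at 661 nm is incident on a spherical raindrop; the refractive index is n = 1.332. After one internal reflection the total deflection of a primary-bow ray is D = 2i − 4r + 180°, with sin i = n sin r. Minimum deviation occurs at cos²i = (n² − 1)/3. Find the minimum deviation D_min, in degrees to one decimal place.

cos²i = (1.77422 − 1)/3 = 0.25807; i = arccos(0.50801) = 59.469°.
sin r = sin 59.469°/1.332 = 0.64666; r = 40.290°.
D_min = 2·59.469° − 4·40.290° + 180° = 137.776°.

137.8°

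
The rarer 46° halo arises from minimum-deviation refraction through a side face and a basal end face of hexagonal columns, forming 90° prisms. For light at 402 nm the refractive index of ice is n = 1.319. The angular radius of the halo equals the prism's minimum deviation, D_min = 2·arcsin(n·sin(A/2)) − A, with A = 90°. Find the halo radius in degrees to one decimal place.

47.7°

n·sin(A/2) = 1.319 × sin 45° = 1.319 × 0.7071 = 0.9327.
D_min = 2·arcsin(0.9327) − 90° = 2 × 68.856° − 90° = 47.711°.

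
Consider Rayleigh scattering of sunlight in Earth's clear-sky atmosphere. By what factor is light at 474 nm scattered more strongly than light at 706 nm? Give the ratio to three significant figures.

Rayleigh scattering ∝ λ⁻⁴, so the ratio of coefficients is the inverse fourth power of the wavelength ratio.
σ(474)/σ(706) = (706/474)⁴ = (1.4895)⁴ = 4.922.

4.92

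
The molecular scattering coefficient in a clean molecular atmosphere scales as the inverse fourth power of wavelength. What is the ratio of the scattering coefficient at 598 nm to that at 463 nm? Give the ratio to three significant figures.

Rayleigh scattering ∝ λ⁻⁴, so the ratio of coefficients is the inverse fourth power of the wavelength ratio.
σ(598)/σ(463) = (463/598)⁴ = (0.7742)⁴ = 0.3594.

0.359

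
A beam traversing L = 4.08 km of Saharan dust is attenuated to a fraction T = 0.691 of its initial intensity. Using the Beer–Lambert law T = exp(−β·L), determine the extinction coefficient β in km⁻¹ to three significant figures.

Beer–Lambert: T = exp(−βL) ⇒ β = −ln(T)/L = −ln(0.691)/4.08 = 0.3696/4.08 = 0.09059 km⁻¹.

0.0906 km⁻¹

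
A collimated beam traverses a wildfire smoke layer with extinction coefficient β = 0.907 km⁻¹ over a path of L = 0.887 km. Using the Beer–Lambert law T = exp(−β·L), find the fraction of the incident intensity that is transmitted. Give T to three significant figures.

0.447

τ = β·L = 0.907 × 0.887 = 0.8045.
T = exp(−0.8045) = 0.4473.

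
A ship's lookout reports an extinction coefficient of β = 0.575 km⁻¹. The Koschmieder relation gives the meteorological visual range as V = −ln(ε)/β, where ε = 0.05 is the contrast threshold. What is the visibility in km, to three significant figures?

V = −ln(0.05) / 0.575 = 2.996 / 0.575 = 5.2100 km.

5.21 km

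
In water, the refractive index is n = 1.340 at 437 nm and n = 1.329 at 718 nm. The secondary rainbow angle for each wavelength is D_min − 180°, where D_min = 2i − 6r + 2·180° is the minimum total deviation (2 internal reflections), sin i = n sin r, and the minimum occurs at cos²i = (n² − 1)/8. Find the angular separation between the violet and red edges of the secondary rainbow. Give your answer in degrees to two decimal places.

2.87°

At 437 nm (n = 1.340): cos²i = 0.09945 → i = 71.618°, r = 45.088°, D_min = 232.709°, rainbow angle = 52.709°.
At 718 nm (n = 1.329): cos²i = 0.09578 → i = 71.972°, r = 45.685°, D_min = 229.837°, rainbow angle = 49.837°.
Angular width = |52.709° − 49.837°| = 2.872°.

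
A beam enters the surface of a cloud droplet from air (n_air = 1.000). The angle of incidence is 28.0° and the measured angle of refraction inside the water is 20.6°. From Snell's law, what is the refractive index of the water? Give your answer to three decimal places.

1.334

n = sin θ_i / sin θ_r = sin 28.0° / sin 20.6° = 0.4695 / 0.3518 = 1.3343.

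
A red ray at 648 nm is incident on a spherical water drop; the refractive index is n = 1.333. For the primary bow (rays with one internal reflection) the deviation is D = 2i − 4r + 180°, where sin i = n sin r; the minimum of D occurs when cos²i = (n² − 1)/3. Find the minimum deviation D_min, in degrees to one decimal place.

cos²i = (1.77689 − 1)/3 = 0.25896; i = arccos(0.50888) = 59.410°.
sin r = sin 59.410°/1.333 = 0.64579; r = 40.225°.
D_min = 2·59.410° − 4·40.225° + 180° = 137.922°.

137.9°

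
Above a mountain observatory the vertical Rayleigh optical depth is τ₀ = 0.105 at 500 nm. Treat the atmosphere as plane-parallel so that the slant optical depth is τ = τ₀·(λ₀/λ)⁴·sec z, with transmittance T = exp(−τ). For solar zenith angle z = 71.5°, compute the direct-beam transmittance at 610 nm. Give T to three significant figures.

sec 71.5° = 3.1515.
τ = 0.105 × (500/610)⁴ × 3.1515 = 0.105 × 0.4514 × 3.1515 = 0.1494.
T = exp(−0.1494) = 0.8612.

0.861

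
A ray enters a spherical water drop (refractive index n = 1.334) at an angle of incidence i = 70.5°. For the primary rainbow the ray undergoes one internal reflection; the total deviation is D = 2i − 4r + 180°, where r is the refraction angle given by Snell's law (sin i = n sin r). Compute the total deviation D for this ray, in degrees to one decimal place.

sin r = sin 70.5° / 1.334 = 0.9426/1.334 = 0.7066; r = 44.96°.
D = 2·70.5° − 4·44.96° + 180° = 141.00° − 179.84° + 180° = 141.16°.

141.2°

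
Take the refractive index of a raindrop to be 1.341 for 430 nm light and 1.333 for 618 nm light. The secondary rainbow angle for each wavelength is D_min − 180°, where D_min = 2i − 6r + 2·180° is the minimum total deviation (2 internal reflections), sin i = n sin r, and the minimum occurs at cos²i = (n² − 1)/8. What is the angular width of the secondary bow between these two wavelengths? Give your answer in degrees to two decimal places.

At 430 nm (n = 1.341): cos²i = 0.09979 → i = 71.586°, r = 45.034°, D_min = 232.966°, rainbow angle = 52.966°.
At 618 nm (n = 1.333): cos²i = 0.09711 → i = 71.843°, r = 45.466°, D_min = 230.891°, rainbow angle = 50.891°.
Angular width = |52.966° − 50.891°| = 2.075°.

2.08°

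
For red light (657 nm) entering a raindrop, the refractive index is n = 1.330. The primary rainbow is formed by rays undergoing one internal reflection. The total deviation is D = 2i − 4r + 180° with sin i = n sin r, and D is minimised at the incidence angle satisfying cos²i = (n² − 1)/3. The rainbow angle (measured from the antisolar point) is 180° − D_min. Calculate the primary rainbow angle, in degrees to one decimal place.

cos²i = (1.76890 − 1)/3 = 0.25630; i = arccos(0.50626) = 59.585°.
sin r = sin 59.585°/1.330 = 0.64841; r = 40.422°.
D_min = 2·59.585° − 4·40.422° + 180° = 137.484°.
Rainbow angle = 180° − D_min = 42.516°.

42.5°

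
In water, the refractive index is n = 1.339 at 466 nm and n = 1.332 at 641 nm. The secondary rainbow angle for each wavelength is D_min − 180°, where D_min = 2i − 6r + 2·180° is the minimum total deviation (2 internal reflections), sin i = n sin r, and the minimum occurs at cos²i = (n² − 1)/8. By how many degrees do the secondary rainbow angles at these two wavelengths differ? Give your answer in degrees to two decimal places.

At 466 nm (n = 1.339): cos²i = 0.09912 → i = 71.650°, r = 45.141°, D_min = 232.451°, rainbow angle = 52.451°.
At 641 nm (n = 1.332): cos²i = 0.09678 → i = 71.875°, r = 45.520°, D_min = 230.628°, rainbow angle = 50.628°.
Angular width = |52.451° − 50.628°| = 1.823°.

1.82°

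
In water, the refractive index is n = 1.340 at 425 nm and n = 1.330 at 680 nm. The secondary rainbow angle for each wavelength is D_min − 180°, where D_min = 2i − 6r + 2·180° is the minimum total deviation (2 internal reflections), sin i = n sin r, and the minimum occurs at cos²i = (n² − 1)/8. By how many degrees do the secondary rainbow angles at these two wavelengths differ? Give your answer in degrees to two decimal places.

At 425 nm (n = 1.340): cos²i = 0.09945 → i = 71.618°, r = 45.088°, D_min = 232.709°, rainbow angle = 52.709°.
At 680 nm (n = 1.330): cos²i = 0.09611 → i = 71.940°, r = 45.630°, D_min = 230.101°, rainbow angle = 50.101°.
Angular width = |52.709° − 50.101°| = 2.608°.

2.61°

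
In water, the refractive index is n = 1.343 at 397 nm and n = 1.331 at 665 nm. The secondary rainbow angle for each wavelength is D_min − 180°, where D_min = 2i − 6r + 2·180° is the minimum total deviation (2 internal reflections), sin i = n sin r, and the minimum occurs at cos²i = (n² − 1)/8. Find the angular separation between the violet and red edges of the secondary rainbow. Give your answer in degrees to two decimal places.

At 397 nm (n = 1.343): cos²i = 0.10046 → i = 71.522°, r = 44.928°, D_min = 233.478°, rainbow angle = 53.478°.
At 665 nm (n = 1.331): cos²i = 0.09645 → i = 71.907°, r = 45.575°, D_min = 230.365°, rainbow angle = 50.365°.
Angular width = |53.478° − 50.365°| = 3.113°.

3.11°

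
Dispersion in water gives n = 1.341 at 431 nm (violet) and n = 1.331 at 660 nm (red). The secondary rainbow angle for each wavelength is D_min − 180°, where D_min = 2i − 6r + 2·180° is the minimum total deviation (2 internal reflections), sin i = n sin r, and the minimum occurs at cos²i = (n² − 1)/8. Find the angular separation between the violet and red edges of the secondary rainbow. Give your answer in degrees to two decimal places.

At 431 nm (n = 1.341): cos²i = 0.09979 → i = 71.586°, r = 45.034°, D_min = 232.966°, rainbow angle = 52.966°.
At 660 nm (n = 1.331): cos²i = 0.09645 → i = 71.907°, r = 45.575°, D_min = 230.365°, rainbow angle = 50.365°.
Angular width = |52.966° − 50.365°| = 2.601°.

2.60°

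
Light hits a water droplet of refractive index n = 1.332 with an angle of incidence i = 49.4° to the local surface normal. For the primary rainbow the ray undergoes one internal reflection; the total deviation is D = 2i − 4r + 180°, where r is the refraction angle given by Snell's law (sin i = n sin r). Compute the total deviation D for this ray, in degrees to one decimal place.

sin r = sin 49.4° / 1.332 = 0.7593/1.332 = 0.5700; r = 34.75°.
D = 2·49.4° − 4·34.75° + 180° = 98.80° − 139.01° + 180° = 139.79°.

139.8°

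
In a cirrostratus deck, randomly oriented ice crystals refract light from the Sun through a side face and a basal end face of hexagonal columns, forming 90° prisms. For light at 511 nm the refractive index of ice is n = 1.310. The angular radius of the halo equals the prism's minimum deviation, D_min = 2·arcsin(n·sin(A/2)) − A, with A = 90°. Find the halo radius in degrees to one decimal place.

45.7°

n·sin(A/2) = 1.310 × sin 45° = 1.310 × 0.7071 = 0.9263.
D_min = 2·arcsin(0.9263) − 90° = 2 × 67.867° − 90° = 45.733°.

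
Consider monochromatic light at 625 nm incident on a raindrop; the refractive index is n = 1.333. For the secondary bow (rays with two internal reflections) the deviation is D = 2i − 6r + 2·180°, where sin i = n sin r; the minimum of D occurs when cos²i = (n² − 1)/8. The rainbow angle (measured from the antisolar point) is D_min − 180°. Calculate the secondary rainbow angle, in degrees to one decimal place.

cos²i = (1.77689 − 1)/8 = 0.09711; i = arccos(0.31163) = 71.843°.
sin r = sin 71.843°/1.333 = 0.71283; r = 45.466°.
D_min = 2·71.843° − 6·45.466° + 360° = 230.891°.
Rainbow angle = D_min − 180° = 50.891°.

50.9°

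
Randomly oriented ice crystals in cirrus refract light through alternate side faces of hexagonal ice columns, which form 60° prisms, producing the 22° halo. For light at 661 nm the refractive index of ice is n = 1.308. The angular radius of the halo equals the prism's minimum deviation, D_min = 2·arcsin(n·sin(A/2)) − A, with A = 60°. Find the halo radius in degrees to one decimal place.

21.7°

n·sin(A/2) = 1.308 × sin 30° = 1.308 × 0.5000 = 0.6540.
D_min = 2·arcsin(0.6540) − 60° = 2 × 40.844° − 60° = 21.688°.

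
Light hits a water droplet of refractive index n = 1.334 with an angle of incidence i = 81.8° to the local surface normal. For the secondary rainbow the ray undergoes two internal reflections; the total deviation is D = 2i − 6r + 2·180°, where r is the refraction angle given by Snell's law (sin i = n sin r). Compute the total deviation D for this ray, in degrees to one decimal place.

sin r = sin 81.8° / 1.334 = 0.9898/1.334 = 0.7420; r = 47.90°.
D = 2·81.8° − 6·47.90° + 2·180° = 163.60° − 287.39° + 360° = 236.21°.

236.2°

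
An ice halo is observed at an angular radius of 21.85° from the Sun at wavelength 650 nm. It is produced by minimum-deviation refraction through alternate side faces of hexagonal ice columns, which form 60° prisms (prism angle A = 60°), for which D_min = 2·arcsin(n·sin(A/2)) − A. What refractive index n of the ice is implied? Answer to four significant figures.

Rearranging: n = sin((D_min + A)/2) / sin(A/2).
(D_min + A)/2 = (21.85° + 60°)/2 = 40.925°.
n = sin 40.925° / sin 30° = 0.6551 / 0.5000 = 1.3101.

1.310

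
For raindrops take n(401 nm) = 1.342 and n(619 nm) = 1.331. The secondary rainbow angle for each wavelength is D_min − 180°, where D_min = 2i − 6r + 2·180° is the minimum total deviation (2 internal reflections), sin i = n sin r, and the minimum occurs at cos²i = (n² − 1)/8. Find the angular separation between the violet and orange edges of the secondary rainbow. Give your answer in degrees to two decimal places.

At 401 nm (n = 1.342): cos²i = 0.10012 → i = 71.554°, r = 44.981°, D_min = 233.222°, rainbow angle = 53.222°.
At 619 nm (n = 1.331): cos²i = 0.09645 → i = 71.907°, r = 45.575°, D_min = 230.365°, rainbow angle = 50.365°.
Angular width = |53.222° − 50.365°| = 2.857°.

2.86°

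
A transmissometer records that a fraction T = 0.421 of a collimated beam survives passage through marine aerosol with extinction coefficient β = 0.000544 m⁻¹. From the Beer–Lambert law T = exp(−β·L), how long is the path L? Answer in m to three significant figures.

1590 m

Beer–Lambert: T = exp(−βL) ⇒ L = −ln(T)/β = −ln(0.421)/0.000544 = 0.8651/0.000544 = 1590 m.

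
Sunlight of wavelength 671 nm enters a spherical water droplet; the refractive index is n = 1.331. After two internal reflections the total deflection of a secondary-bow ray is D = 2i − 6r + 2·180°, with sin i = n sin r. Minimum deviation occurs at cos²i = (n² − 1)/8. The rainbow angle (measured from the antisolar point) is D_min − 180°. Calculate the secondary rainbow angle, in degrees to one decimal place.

cos²i = (1.77156 − 1)/8 = 0.09645; i = arccos(0.31056) = 71.907°.
sin r = sin 71.907°/1.331 = 0.71417; r = 45.575°.
D_min = 2·71.907° − 6·45.575° + 360° = 230.365°.
Rainbow angle = D_min − 180° = 50.365°.

50.4°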